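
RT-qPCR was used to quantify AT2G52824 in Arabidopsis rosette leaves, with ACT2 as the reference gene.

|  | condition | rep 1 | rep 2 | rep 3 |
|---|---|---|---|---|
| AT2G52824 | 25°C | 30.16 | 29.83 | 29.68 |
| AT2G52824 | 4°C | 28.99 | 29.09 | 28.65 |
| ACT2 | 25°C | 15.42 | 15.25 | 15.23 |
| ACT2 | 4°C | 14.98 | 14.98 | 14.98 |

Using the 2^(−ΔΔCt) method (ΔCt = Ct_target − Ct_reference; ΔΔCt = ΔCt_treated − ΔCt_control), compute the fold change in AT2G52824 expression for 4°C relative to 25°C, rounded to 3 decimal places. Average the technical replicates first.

Mean Ct: AT2G52824 25°C 29.890; AT2G52824 4°C 28.910; ACT2 25°C 15.300; ACT2 4°C 14.980
ΔCt(25°C) = 29.890 − 15.300 = 14.590
ΔCt(4°C) = 28.910 − 14.980 = 13.930
ΔΔCt = 13.930 − 14.590 = -0.660
Fold change = 2^(−(-0.660)) = 2^0.660 = 1.5801

1.580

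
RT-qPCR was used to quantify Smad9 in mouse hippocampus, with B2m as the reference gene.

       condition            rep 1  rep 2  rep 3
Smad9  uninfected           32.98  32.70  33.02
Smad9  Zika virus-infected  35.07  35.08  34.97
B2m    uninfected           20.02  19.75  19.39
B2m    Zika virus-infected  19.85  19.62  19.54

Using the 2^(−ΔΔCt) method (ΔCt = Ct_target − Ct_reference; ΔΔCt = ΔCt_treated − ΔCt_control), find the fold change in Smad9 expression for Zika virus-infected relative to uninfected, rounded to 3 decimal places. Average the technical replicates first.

Mean Ct: Smad9 uninfected 32.900; Smad9 Zika virus-infected 35.040; B2m uninfected 19.720; B2m Zika virus-infected 19.670
ΔCt(uninfected) = 32.900 − 19.720 = 13.180
ΔCt(Zika virus-infected) = 35.040 − 19.670 = 15.370
ΔΔCt = 15.370 − 13.180 = 2.190
Fold change = 2^(−2.190) = 0.2192

0.219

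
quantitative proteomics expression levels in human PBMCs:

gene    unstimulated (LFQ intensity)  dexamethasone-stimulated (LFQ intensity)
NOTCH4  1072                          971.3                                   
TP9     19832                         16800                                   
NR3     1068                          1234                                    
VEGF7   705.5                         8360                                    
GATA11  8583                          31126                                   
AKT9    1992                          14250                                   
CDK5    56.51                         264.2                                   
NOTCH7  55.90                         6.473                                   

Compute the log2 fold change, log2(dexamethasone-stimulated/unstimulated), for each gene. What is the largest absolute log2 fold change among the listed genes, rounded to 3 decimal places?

3.567

log2(971.3/1072) = -0.142  (NOTCH4)
log2(16800/19832) = -0.239  (TP9)
log2(1234/1068) = 0.208  (NR3)
log2(8360/705.5) = 3.567  (VEGF7)
log2(31126/8583) = 1.859  (GATA11)
log2(14250/1992) = 2.839  (AKT9)
log2(264.2/56.51) = 2.225  (CDK5)
log2(6.473/55.90) = -3.110  (NOTCH7)
The largest magnitude belongs to VEGF7.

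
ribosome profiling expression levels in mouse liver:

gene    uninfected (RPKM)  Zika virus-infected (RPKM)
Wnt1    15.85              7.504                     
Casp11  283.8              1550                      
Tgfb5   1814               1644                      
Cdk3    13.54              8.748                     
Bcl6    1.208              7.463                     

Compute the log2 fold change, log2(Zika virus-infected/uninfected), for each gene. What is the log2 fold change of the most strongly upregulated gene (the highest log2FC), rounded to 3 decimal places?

2.627

log2(7.504/15.85) = -1.079  (Wnt1)
log2(1550/283.8) = 2.449  (Casp11)
log2(1644/1814) = -0.142  (Tgfb5)
log2(8.748/13.54) = -0.630  (Cdk3)
log2(7.463/1.208) = 2.627  (Bcl6)
Bcl6 is most strongly upregulated.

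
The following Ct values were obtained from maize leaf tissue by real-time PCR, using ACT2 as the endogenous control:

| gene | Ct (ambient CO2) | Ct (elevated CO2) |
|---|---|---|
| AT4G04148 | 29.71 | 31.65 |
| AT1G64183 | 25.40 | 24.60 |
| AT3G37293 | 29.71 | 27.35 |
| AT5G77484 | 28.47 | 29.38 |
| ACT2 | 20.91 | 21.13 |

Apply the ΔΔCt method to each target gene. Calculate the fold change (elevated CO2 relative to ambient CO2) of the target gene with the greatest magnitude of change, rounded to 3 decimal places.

5.979

AT4G04148: ΔΔCt = (31.65−21.13) − (29.71−20.91) = 10.52 − 8.80 = 1.72; fold change = 2^-1.72 = 0.304
AT1G64183: ΔΔCt = (24.60−21.13) − (25.40−20.91) = 3.47 − 4.49 = -1.02; fold change = 2^1.02 = 2.028
AT3G37293: ΔΔCt = (27.35−21.13) − (29.71−20.91) = 6.22 − 8.80 = -2.58; fold change = 2^2.58 = 5.979
AT5G77484: ΔΔCt = (29.38−21.13) − (28.47−20.91) = 8.25 − 7.56 = 0.69; fold change = 2^-0.69 = 0.620
AT3G37293 has the largest |ΔΔCt| = 2.58.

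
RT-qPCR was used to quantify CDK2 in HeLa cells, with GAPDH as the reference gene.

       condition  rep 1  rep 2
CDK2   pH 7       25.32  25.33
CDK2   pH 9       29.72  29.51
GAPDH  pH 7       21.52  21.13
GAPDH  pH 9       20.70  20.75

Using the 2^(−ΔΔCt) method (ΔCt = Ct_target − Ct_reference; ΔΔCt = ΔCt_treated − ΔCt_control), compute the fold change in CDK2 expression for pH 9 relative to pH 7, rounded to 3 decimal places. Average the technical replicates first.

Mean Ct: CDK2 pH 7 25.325; CDK2 pH 9 29.615; GAPDH pH 7 21.325; GAPDH pH 9 20.725
ΔCt(pH 7) = 25.325 − 21.325 = 4.000
ΔCt(pH 9) = 29.615 − 20.725 = 8.890
ΔΔCt = 8.890 − 4.000 = 4.890
Fold change = 2^(−4.890) = 0.0337

0.034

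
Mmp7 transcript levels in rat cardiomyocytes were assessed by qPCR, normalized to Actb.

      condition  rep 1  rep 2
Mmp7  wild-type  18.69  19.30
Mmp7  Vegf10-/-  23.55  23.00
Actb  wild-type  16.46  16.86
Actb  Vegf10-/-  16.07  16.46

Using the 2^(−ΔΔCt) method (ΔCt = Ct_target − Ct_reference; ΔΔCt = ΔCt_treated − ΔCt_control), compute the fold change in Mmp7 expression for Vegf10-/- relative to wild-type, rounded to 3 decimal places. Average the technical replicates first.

0.039

Mean Ct: Mmp7 wild-type 18.995; Mmp7 Vegf10-/- 23.275; Actb wild-type 16.660; Actb Vegf10-/- 16.265
ΔCt(wild-type) = 18.995 − 16.660 = 2.335
ΔCt(Vegf10-/-) = 23.275 − 16.265 = 7.010
ΔΔCt = 7.010 − 2.335 = 4.675
Fold change = 2^(−4.675) = 0.0391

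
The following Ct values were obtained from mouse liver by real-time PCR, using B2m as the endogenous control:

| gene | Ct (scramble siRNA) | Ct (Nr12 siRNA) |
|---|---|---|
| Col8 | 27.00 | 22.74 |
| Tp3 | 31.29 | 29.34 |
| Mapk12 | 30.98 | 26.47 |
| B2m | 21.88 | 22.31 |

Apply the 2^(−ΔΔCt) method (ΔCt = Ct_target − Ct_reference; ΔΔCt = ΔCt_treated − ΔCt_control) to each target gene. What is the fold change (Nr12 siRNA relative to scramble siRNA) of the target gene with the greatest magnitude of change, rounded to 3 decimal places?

Col8: ΔΔCt = (22.74−22.31) − (27.00−21.88) = 0.43 − 5.12 = -4.69; fold change = 2^4.69 = 25.813
Tp3: ΔΔCt = (29.34−22.31) − (31.29−21.88) = 7.03 − 9.41 = -2.38; fold change = 2^2.38 = 5.205
Mapk12: ΔΔCt = (26.47−22.31) − (30.98−21.88) = 4.16 − 9.10 = -4.94; fold change = 2^4.94 = 30.696
Mapk12 has the largest |ΔΔCt| = 4.94.

30.696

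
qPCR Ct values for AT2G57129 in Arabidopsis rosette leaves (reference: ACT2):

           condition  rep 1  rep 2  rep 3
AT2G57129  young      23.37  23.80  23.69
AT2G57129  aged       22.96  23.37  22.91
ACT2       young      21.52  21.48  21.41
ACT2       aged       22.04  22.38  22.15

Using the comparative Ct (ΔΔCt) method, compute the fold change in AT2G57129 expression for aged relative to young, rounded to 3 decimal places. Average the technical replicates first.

Mean Ct: AT2G57129 young 23.620; AT2G57129 aged 23.080; ACT2 young 21.470; ACT2 aged 22.190
ΔCt(young) = 23.620 − 21.470 = 2.150
ΔCt(aged) = 23.080 − 22.190 = 0.890
ΔΔCt = 0.890 − 2.150 = -1.260
Fold change = 2^(−(-1.260)) = 2^1.260 = 2.3950

2.395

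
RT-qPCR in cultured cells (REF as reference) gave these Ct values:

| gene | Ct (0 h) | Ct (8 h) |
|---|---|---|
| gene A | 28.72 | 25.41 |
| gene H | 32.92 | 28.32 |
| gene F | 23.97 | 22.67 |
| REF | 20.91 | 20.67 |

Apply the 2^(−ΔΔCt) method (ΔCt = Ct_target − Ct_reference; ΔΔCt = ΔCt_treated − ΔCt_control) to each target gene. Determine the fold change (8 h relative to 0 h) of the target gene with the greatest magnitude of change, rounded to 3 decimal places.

gene A: ΔΔCt = (25.41−20.67) − (28.72−20.91) = 4.74 − 7.81 = -3.07; fold change = 2^3.07 = 8.398
gene H: ΔΔCt = (28.32−20.67) − (32.92−20.91) = 7.65 − 12.01 = -4.36; fold change = 2^4.36 = 20.535
gene F: ΔΔCt = (22.67−20.67) − (23.97−20.91) = 2.00 − 3.06 = -1.06; fold change = 2^1.06 = 2.085
gene H has the largest |ΔΔCt| = 4.36.

20.535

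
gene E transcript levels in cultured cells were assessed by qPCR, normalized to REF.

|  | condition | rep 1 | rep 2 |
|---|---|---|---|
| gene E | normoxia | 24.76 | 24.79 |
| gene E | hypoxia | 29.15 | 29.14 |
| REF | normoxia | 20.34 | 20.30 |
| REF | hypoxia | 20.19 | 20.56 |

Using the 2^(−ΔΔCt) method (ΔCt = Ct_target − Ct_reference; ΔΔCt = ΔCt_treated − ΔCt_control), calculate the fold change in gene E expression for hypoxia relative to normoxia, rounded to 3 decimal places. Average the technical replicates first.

Mean Ct: gene E normoxia 24.775; gene E hypoxia 29.145; REF normoxia 20.320; REF hypoxia 20.375
ΔCt(normoxia) = 24.775 − 20.320 = 4.455
ΔCt(hypoxia) = 29.145 − 20.375 = 8.770
ΔΔCt = 8.770 − 4.455 = 4.315
Fold change = 2^(−4.315) = 0.0502

0.050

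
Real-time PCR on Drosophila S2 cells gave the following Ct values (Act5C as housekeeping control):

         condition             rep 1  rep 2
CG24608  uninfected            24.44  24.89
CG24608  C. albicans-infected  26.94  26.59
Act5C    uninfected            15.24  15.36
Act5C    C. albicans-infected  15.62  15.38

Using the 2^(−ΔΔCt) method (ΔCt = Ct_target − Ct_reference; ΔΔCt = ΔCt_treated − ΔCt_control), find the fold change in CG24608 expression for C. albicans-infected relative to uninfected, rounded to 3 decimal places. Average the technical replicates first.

Mean Ct: CG24608 uninfected 24.665; CG24608 C. albicans-infected 26.765; Act5C uninfected 15.300; Act5C C. albicans-infected 15.500
ΔCt(uninfected) = 24.665 − 15.300 = 9.365
ΔCt(C. albicans-infected) = 26.765 − 15.500 = 11.265
ΔΔCt = 11.265 − 9.365 = 1.900
Fold change = 2^(−1.900) = 0.2679

0.268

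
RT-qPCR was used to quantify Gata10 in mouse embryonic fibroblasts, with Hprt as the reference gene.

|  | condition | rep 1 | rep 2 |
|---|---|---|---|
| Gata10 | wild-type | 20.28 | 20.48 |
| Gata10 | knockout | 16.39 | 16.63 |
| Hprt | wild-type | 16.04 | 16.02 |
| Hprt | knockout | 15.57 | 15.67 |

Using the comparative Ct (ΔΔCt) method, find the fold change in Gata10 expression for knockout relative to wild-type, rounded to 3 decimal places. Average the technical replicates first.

Mean Ct: Gata10 wild-type 20.380; Gata10 knockout 16.510; Hprt wild-type 16.030; Hprt knockout 15.620
ΔCt(wild-type) = 20.380 − 16.030 = 4.350
ΔCt(knockout) = 16.510 − 15.620 = 0.890
ΔΔCt = 0.890 − 4.350 = -3.460
Fold change = 2^(−(-3.460)) = 2^3.460 = 11.0043

11.004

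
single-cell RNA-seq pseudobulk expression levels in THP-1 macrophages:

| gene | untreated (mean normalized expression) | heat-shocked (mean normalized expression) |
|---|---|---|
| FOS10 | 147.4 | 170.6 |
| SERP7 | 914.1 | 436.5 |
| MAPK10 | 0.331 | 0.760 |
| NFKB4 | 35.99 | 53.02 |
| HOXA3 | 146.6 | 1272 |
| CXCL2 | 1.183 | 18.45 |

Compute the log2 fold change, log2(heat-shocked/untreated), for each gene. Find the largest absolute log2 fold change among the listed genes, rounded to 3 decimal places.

log2(170.6/147.4) = 0.211  (FOS10)
log2(436.5/914.1) = -1.066  (SERP7)
log2(0.760/0.331) = 1.199  (MAPK10)
log2(53.02/35.99) = 0.559  (NFKB4)
log2(1272/146.6) = 3.117  (HOXA3)
log2(18.45/1.183) = 3.963  (CXCL2)
The largest magnitude belongs to CXCL2.

3.963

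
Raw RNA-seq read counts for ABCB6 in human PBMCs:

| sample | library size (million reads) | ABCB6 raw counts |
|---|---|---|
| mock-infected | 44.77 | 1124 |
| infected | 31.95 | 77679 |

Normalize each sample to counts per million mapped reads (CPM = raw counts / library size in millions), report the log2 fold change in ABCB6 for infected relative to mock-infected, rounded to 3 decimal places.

6.598

CPM(mock-infected) = 1124 / 44.77 = 25.1061
CPM(infected) = 77679 / 31.95 = 2431.2676
Fold change = 2431.2676 / 25.1061 = 96.83972
log2(96.83972) = 6.5975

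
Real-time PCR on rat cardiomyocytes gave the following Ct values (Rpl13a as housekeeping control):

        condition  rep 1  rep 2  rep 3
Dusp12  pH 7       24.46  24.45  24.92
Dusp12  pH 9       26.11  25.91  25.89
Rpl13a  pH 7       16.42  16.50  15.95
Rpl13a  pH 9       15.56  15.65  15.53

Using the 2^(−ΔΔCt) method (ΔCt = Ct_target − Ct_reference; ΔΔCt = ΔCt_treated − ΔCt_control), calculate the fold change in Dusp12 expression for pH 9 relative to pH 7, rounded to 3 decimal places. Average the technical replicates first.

0.238

Mean Ct: Dusp12 pH 7 24.610; Dusp12 pH 9 25.970; Rpl13a pH 7 16.290; Rpl13a pH 9 15.580
ΔCt(pH 7) = 24.610 − 16.290 = 8.320
ΔCt(pH 9) = 25.970 − 15.580 = 10.390
ΔΔCt = 10.390 − 8.320 = 2.070
Fold change = 2^(−2.070) = 0.2382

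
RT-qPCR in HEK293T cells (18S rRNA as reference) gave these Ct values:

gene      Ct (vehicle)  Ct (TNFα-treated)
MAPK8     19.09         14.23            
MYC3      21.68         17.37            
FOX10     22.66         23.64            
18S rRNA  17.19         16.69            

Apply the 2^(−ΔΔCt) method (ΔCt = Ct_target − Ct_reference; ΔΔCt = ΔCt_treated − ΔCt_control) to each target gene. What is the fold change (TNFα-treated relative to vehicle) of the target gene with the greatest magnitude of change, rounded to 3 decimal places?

MAPK8: ΔΔCt = (14.23−16.69) − (19.09−17.19) = -2.46 − 1.90 = -4.36; fold change = 2^4.36 = 20.535
MYC3: ΔΔCt = (17.37−16.69) − (21.68−17.19) = 0.68 − 4.49 = -3.81; fold change = 2^3.81 = 14.026
FOX10: ΔΔCt = (23.64−16.69) − (22.66−17.19) = 6.95 − 5.47 = 1.48; fold change = 2^-1.48 = 0.358
MAPK8 has the largest |ΔΔCt| = 4.36.

20.535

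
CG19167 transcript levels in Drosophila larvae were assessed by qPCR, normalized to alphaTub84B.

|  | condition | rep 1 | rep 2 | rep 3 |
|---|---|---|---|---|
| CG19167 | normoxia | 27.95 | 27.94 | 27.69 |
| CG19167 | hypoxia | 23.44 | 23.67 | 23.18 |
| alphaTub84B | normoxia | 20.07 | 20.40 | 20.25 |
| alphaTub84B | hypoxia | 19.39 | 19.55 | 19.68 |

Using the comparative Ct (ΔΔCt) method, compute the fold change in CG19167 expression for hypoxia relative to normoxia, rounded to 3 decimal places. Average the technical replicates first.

Mean Ct: CG19167 normoxia 27.860; CG19167 hypoxia 23.430; alphaTub84B normoxia 20.240; alphaTub84B hypoxia 19.540
ΔCt(normoxia) = 27.860 − 20.240 = 7.620
ΔCt(hypoxia) = 23.430 − 19.540 = 3.890
ΔΔCt = 3.890 − 7.620 = -3.730
Fold change = 2^(−(-3.730)) = 2^3.730 = 13.2691

13.269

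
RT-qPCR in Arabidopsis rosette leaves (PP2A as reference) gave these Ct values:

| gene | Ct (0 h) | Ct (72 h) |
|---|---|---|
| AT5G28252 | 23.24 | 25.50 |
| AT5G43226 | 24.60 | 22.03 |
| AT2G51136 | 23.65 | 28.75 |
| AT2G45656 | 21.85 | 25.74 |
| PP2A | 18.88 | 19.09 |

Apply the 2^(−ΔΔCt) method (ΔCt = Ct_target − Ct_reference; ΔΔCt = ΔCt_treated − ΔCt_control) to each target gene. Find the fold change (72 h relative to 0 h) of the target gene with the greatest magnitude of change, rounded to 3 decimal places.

AT5G28252: ΔΔCt = (25.50−19.09) − (23.24−18.88) = 6.41 − 4.36 = 2.05; fold change = 2^-2.05 = 0.241
AT5G43226: ΔΔCt = (22.03−19.09) − (24.60−18.88) = 2.94 − 5.72 = -2.78; fold change = 2^2.78 = 6.869
AT2G51136: ΔΔCt = (28.75−19.09) − (23.65−18.88) = 9.66 − 4.77 = 4.89; fold change = 2^-4.89 = 0.034
AT2G45656: ΔΔCt = (25.74−19.09) − (21.85−18.88) = 6.65 − 2.97 = 3.68; fold change = 2^-3.68 = 0.078
AT2G51136 has the largest |ΔΔCt| = 4.89.

0.034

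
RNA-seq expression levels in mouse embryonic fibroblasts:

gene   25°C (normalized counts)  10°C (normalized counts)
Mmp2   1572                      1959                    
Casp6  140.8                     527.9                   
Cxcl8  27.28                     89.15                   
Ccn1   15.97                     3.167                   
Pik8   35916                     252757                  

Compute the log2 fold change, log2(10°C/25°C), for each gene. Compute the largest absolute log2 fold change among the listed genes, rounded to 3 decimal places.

2.815

log2(1959/1572) = 0.318  (Mmp2)
log2(527.9/140.8) = 1.907  (Casp6)
log2(89.15/27.28) = 1.708  (Cxcl8)
log2(3.167/15.97) = -2.334  (Ccn1)
log2(252757/35916) = 2.815  (Pik8)
The largest magnitude belongs to Pik8.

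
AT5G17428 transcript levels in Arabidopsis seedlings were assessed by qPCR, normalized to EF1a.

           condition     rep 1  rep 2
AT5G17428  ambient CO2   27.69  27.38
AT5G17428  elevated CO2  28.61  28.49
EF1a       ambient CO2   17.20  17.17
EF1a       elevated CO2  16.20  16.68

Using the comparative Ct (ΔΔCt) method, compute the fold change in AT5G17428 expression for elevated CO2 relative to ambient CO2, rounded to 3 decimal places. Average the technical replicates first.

0.295

Mean Ct: AT5G17428 ambient CO2 27.535; AT5G17428 elevated CO2 28.550; EF1a ambient CO2 17.185; EF1a elevated CO2 16.440
ΔCt(ambient CO2) = 27.535 − 17.185 = 10.350
ΔCt(elevated CO2) = 28.550 − 16.440 = 12.110
ΔΔCt = 12.110 − 10.350 = 1.760
Fold change = 2^(−1.760) = 0.2952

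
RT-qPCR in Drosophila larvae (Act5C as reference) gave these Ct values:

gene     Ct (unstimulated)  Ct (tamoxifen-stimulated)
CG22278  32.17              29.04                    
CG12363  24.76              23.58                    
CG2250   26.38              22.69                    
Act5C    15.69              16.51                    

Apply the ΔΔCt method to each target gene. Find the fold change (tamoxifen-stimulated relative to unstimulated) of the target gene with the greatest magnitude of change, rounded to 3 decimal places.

CG22278: ΔΔCt = (29.04−16.51) − (32.17−15.69) = 12.53 − 16.48 = -3.95; fold change = 2^3.95 = 15.455
CG12363: ΔΔCt = (23.58−16.51) − (24.76−15.69) = 7.07 − 9.07 = -2.00; fold change = 2^2.00 = 4.000
CG2250: ΔΔCt = (22.69−16.51) − (26.38−15.69) = 6.18 − 10.69 = -4.51; fold change = 2^4.51 = 22.785
CG2250 has the largest |ΔΔCt| = 4.51.

22.785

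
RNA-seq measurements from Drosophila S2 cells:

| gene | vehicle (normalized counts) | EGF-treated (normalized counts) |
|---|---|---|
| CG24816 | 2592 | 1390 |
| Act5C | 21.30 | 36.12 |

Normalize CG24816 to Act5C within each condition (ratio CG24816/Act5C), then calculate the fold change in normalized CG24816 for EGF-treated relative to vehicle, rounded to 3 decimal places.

0.316

CG24816/Act5C (vehicle) = 2592 / 21.30 = 121.69
CG24816/Act5C (EGF-treated) = 1390 / 36.12 = 38.483
Fold change = 38.483 / 121.69 = 0.3162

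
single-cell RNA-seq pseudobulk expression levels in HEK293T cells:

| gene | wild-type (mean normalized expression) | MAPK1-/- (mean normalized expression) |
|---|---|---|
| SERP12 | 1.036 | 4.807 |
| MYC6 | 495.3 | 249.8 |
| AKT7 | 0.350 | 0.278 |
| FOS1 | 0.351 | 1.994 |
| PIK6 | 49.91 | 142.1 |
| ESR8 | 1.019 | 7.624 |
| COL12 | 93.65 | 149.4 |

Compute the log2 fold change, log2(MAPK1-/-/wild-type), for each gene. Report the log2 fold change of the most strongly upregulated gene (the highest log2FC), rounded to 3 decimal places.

2.903

log2(4.807/1.036) = 2.214  (SERP12)
log2(249.8/495.3) = -0.988  (MYC6)
log2(0.278/0.350) = -0.332  (AKT7)
log2(1.994/0.351) = 2.506  (FOS1)
log2(142.1/49.91) = 1.510  (PIK6)
log2(7.624/1.019) = 2.903  (ESR8)
log2(149.4/93.65) = 0.674  (COL12)
ESR8 is most strongly upregulated.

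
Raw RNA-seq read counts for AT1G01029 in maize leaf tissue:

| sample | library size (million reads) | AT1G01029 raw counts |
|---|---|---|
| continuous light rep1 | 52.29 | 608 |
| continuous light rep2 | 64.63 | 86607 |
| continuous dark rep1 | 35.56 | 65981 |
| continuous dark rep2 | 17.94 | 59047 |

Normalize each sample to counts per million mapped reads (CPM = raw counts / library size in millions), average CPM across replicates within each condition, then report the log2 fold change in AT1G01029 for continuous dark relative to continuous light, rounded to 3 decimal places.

CPM(continuous light rep1) = 608 / 52.29 = 11.6275
CPM(continuous light rep2) = 86607 / 64.63 = 1340.0433
CPM(continuous dark rep1) = 65981 / 35.56 = 1855.4837
CPM(continuous dark rep2) = 59047 / 17.94 = 3291.3601
mean CPM(continuous light) = 675.8354; mean CPM(continuous dark) = 2573.4219
Fold change = 2573.4219 / 675.8354 = 3.80776
log2(3.80776) = 1.9289

1.929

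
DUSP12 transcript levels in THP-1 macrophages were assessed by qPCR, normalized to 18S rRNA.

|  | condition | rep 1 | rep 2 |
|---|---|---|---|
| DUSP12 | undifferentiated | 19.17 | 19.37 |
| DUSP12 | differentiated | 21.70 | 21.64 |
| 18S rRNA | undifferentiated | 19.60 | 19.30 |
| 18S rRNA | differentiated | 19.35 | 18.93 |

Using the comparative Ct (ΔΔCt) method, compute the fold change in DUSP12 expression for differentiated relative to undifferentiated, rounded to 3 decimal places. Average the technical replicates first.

0.153

Mean Ct: DUSP12 undifferentiated 19.270; DUSP12 differentiated 21.670; 18S rRNA undifferentiated 19.450; 18S rRNA differentiated 19.140
ΔCt(undifferentiated) = 19.270 − 19.450 = -0.180
ΔCt(differentiated) = 21.670 − 19.140 = 2.530
ΔΔCt = 2.530 − (-0.180) = 2.710
Fold change = 2^(−2.710) = 0.1528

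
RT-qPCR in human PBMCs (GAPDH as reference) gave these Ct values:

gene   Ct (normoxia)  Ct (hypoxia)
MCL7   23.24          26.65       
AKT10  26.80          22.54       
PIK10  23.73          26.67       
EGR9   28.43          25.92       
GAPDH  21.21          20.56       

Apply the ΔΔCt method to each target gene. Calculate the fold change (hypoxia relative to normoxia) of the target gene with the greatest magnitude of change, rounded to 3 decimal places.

MCL7: ΔΔCt = (26.65−20.56) − (23.24−21.21) = 6.09 − 2.03 = 4.06; fold change = 2^-4.06 = 0.060
AKT10: ΔΔCt = (22.54−20.56) − (26.80−21.21) = 1.98 − 5.59 = -3.61; fold change = 2^3.61 = 12.210
PIK10: ΔΔCt = (26.67−20.56) − (23.73−21.21) = 6.11 − 2.52 = 3.59; fold change = 2^-3.59 = 0.083
EGR9: ΔΔCt = (25.92−20.56) − (28.43−21.21) = 5.36 − 7.22 = -1.86; fold change = 2^1.86 = 3.630
MCL7 has the largest |ΔΔCt| = 4.06.

0.060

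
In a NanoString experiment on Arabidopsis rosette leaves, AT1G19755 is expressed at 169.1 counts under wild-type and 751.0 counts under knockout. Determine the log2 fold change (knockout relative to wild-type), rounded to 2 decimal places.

Fold change = 751.0 / 169.1 = 4.4412
log2(4.4412) = 2.151

2.15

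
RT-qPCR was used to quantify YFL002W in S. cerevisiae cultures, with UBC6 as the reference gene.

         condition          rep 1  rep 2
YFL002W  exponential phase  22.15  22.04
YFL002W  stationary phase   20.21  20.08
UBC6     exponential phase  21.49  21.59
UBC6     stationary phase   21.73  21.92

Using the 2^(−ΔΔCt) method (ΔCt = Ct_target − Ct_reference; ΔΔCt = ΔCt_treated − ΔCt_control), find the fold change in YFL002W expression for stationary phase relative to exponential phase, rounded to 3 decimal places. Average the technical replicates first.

4.708

Mean Ct: YFL002W exponential phase 22.095; YFL002W stationary phase 20.145; UBC6 exponential phase 21.540; UBC6 stationary phase 21.825
ΔCt(exponential phase) = 22.095 − 21.540 = 0.555
ΔCt(stationary phase) = 20.145 − 21.825 = -1.680
ΔΔCt = -1.680 − 0.555 = -2.235
Fold change = 2^(−(-2.235)) = 2^2.235 = 4.7076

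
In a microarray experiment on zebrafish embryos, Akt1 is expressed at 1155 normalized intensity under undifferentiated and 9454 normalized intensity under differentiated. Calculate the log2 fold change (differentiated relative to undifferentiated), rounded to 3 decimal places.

Fold change = 9454 / 1155 = 8.1853
log2(8.1853) = 3.0330

3.033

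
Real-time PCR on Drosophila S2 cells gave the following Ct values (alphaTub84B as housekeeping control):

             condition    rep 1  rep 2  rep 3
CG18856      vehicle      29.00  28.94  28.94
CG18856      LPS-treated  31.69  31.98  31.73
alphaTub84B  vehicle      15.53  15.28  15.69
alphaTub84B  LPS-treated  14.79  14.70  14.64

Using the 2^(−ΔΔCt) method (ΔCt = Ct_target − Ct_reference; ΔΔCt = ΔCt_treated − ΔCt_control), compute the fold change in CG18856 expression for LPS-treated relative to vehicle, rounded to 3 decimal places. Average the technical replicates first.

0.081

Mean Ct: CG18856 vehicle 28.960; CG18856 LPS-treated 31.800; alphaTub84B vehicle 15.500; alphaTub84B LPS-treated 14.710
ΔCt(vehicle) = 28.960 − 15.500 = 13.460
ΔCt(LPS-treated) = 31.800 − 14.710 = 17.090
ΔΔCt = 17.090 − 13.460 = 3.630
Fold change = 2^(−3.630) = 0.0808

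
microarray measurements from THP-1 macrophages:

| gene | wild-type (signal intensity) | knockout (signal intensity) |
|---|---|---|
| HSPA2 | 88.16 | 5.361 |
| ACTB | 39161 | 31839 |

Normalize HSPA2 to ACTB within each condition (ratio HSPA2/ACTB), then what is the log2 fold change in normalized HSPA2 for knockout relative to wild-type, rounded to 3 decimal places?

HSPA2/ACTB (wild-type) = 88.16 / 39161 = 0.0022512
HSPA2/ACTB (knockout) = 5.361 / 31839 = 0.00016838
Fold change = 0.00016838 / 0.0022512 = 0.0748
log2(0.0748) = -3.7409

-3.741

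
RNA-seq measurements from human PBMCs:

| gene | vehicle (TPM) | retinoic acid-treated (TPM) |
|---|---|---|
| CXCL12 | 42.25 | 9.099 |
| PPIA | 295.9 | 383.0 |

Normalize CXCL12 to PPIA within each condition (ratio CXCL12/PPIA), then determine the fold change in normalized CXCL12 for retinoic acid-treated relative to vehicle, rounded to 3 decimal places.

0.166

CXCL12/PPIA (vehicle) = 42.25 / 295.9 = 0.14278
CXCL12/PPIA (retinoic acid-treated) = 9.099 / 383.0 = 0.023757
Fold change = 0.023757 / 0.14278 = 0.1664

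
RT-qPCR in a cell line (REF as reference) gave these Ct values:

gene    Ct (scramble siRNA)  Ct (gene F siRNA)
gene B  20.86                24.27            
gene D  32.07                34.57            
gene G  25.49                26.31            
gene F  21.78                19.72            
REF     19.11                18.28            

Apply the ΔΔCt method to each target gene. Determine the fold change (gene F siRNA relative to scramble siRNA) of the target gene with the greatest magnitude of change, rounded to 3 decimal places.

0.053

gene B: ΔΔCt = (24.27−18.28) − (20.86−19.11) = 5.99 − 1.75 = 4.24; fold change = 2^-4.24 = 0.053
gene D: ΔΔCt = (34.57−18.28) − (32.07−19.11) = 16.29 − 12.96 = 3.33; fold change = 2^-3.33 = 0.099
gene G: ΔΔCt = (26.31−18.28) − (25.49−19.11) = 8.03 − 6.38 = 1.65; fold change = 2^-1.65 = 0.319
gene F: ΔΔCt = (19.72−18.28) − (21.78−19.11) = 1.44 − 2.67 = -1.23; fold change = 2^1.23 = 2.346
gene B has the largest |ΔΔCt| = 4.24.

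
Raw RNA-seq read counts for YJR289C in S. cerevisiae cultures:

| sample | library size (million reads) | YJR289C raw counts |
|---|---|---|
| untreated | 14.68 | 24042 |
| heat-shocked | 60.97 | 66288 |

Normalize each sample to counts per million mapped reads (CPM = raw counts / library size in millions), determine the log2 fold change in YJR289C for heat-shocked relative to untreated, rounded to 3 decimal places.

-0.591

CPM(untreated) = 24042 / 14.68 = 1637.7384
CPM(heat-shocked) = 66288 / 60.97 = 1087.2232
Fold change = 1087.2232 / 1637.7384 = 0.66386
log2(0.66386) = -0.5911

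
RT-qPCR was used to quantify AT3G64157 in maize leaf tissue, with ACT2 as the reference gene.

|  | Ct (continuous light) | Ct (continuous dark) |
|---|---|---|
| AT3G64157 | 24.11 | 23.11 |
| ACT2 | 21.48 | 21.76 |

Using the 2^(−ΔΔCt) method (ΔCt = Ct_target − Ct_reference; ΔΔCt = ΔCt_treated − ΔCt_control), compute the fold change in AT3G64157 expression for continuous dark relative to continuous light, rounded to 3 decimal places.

2.428

ΔCt(continuous light) = 24.110 − 21.480 = 2.630
ΔCt(continuous dark) = 23.110 − 21.760 = 1.350
ΔΔCt = 1.350 − 2.630 = -1.280
Fold change = 2^(−(-1.280)) = 2^1.280 = 2.4284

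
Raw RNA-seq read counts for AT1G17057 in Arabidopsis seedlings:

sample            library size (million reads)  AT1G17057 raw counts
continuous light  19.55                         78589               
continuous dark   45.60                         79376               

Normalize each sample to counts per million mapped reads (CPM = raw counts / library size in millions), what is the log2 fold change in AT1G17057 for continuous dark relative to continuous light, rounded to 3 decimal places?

CPM(continuous light) = 78589 / 19.55 = 4019.8977
CPM(continuous dark) = 79376 / 45.60 = 1740.7018
Fold change = 1740.7018 / 4019.8977 = 0.43302
log2(0.43302) = -1.2075

-1.207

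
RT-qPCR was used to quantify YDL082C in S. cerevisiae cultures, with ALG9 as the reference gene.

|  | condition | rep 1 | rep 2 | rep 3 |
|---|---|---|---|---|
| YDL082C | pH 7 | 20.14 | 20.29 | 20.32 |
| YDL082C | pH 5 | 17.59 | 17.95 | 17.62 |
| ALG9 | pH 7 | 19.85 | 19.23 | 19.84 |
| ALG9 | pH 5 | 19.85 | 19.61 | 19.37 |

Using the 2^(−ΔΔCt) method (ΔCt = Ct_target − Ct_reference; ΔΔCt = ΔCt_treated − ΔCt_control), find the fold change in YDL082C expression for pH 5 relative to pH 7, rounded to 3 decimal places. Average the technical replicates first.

5.657

Mean Ct: YDL082C pH 7 20.250; YDL082C pH 5 17.720; ALG9 pH 7 19.640; ALG9 pH 5 19.610
ΔCt(pH 7) = 20.250 − 19.640 = 0.610
ΔCt(pH 5) = 17.720 − 19.610 = -1.890
ΔΔCt = -1.890 − 0.610 = -2.500
Fold change = 2^(−(-2.500)) = 2^2.500 = 5.6569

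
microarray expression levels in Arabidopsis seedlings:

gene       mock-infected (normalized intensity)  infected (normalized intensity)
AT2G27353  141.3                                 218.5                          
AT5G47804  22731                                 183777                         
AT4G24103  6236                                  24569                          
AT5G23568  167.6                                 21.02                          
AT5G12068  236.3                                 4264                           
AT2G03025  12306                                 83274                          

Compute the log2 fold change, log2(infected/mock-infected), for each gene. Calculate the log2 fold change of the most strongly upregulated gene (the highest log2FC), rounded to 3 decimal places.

4.174

log2(218.5/141.3) = 0.629  (AT2G27353)
log2(183777/22731) = 3.015  (AT5G47804)
log2(24569/6236) = 1.978  (AT4G24103)
log2(21.02/167.6) = -2.995  (AT5G23568)
log2(4264/236.3) = 4.174  (AT5G12068)
log2(83274/12306) = 2.759  (AT2G03025)
AT5G12068 is most strongly upregulated.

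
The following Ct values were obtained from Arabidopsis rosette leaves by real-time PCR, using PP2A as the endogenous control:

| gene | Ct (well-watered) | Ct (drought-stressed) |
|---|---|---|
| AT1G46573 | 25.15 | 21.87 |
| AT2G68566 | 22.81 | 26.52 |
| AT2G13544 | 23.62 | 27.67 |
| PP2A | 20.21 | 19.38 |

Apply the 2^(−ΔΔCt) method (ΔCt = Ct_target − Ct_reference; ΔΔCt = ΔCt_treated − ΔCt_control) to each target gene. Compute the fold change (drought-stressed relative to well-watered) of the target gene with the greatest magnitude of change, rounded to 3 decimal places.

0.034

AT1G46573: ΔΔCt = (21.87−19.38) − (25.15−20.21) = 2.49 − 4.94 = -2.45; fold change = 2^2.45 = 5.464
AT2G68566: ΔΔCt = (26.52−19.38) − (22.81−20.21) = 7.14 − 2.60 = 4.54; fold change = 2^-4.54 = 0.043
AT2G13544: ΔΔCt = (27.67−19.38) − (23.62−20.21) = 8.29 − 3.41 = 4.88; fold change = 2^-4.88 = 0.034
AT2G13544 has the largest |ΔΔCt| = 4.88.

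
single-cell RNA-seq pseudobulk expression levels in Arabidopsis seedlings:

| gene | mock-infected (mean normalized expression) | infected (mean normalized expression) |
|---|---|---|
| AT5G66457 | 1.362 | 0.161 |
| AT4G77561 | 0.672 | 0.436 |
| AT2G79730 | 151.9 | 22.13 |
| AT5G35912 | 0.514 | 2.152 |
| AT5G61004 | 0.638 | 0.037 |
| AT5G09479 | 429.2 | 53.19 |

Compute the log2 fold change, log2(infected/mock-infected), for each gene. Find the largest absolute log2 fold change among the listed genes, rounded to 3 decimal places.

4.108

log2(0.161/1.362) = -3.081  (AT5G66457)
log2(0.436/0.672) = -0.624  (AT4G77561)
log2(22.13/151.9) = -2.779  (AT2G79730)
log2(2.152/0.514) = 2.066  (AT5G35912)
log2(0.037/0.638) = -4.108  (AT5G61004)
log2(53.19/429.2) = -3.012  (AT5G09479)
The largest magnitude belongs to AT5G61004.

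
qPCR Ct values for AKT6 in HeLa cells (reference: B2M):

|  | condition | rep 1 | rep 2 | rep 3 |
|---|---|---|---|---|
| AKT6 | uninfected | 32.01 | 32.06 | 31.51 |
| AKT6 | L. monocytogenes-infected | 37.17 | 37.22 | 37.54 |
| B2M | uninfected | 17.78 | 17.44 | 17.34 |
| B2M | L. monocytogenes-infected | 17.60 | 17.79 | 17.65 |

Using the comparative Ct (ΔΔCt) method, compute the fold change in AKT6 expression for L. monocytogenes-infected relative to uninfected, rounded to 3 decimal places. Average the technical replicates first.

Mean Ct: AKT6 uninfected 31.860; AKT6 L. monocytogenes-infected 37.310; B2M uninfected 17.520; B2M L. monocytogenes-infected 17.680
ΔCt(uninfected) = 31.860 − 17.520 = 14.340
ΔCt(L. monocytogenes-infected) = 37.310 − 17.680 = 19.630
ΔΔCt = 19.630 − 14.340 = 5.290
Fold change = 2^(−5.290) = 0.0256

0.026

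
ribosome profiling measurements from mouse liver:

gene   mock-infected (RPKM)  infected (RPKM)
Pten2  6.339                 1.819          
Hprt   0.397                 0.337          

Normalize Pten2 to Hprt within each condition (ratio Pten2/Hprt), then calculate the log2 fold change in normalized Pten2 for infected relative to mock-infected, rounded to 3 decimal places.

Pten2/Hprt (mock-infected) = 6.339 / 0.397 = 15.967
Pten2/Hprt (infected) = 1.819 / 0.337 = 5.3976
Fold change = 5.3976 / 15.967 = 0.3380
log2(0.3380) = -1.5647

-1.565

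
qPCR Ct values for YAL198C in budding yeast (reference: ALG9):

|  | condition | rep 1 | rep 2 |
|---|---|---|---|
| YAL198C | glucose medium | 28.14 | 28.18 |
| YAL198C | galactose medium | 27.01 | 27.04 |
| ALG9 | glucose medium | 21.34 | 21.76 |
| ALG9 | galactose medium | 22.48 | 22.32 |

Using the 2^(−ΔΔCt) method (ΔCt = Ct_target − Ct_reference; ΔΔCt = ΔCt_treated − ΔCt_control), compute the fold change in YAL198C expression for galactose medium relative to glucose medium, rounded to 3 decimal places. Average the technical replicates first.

3.959

Mean Ct: YAL198C glucose medium 28.160; YAL198C galactose medium 27.025; ALG9 glucose medium 21.550; ALG9 galactose medium 22.400
ΔCt(glucose medium) = 28.160 − 21.550 = 6.610
ΔCt(galactose medium) = 27.025 − 22.400 = 4.625
ΔΔCt = 4.625 − 6.610 = -1.985
Fold change = 2^(−(-1.985)) = 2^1.985 = 3.9586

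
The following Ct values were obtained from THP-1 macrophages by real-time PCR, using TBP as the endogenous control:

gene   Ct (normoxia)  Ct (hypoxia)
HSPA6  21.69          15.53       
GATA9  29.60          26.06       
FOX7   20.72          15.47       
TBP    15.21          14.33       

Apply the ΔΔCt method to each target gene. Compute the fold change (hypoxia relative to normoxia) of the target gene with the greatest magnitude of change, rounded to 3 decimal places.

HSPA6: ΔΔCt = (15.53−14.33) − (21.69−15.21) = 1.20 − 6.48 = -5.28; fold change = 2^5.28 = 38.854
GATA9: ΔΔCt = (26.06−14.33) − (29.60−15.21) = 11.73 − 14.39 = -2.66; fold change = 2^2.66 = 6.320
FOX7: ΔΔCt = (15.47−14.33) − (20.72−15.21) = 1.14 − 5.51 = -4.37; fold change = 2^4.37 = 20.678
HSPA6 has the largest |ΔΔCt| = 5.28.

38.854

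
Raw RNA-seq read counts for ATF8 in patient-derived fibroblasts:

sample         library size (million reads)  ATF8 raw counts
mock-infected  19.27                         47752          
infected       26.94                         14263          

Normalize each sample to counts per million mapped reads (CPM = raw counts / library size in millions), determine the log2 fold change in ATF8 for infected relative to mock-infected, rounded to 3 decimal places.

CPM(mock-infected) = 47752 / 19.27 = 2478.0488
CPM(infected) = 14263 / 26.94 = 529.4358
Fold change = 529.4358 / 2478.0488 = 0.21365
log2(0.21365) = -2.2267

-2.227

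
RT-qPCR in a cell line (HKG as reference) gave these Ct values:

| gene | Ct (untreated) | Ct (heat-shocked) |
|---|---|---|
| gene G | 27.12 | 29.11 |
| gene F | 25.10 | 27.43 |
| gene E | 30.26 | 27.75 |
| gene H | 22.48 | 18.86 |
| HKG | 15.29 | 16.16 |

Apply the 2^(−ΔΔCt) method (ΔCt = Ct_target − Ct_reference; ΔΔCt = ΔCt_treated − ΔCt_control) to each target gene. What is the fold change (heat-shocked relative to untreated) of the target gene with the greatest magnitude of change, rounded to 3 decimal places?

22.471

gene G: ΔΔCt = (29.11−16.16) − (27.12−15.29) = 12.95 − 11.83 = 1.12; fold change = 2^-1.12 = 0.460
gene F: ΔΔCt = (27.43−16.16) − (25.10−15.29) = 11.27 − 9.81 = 1.46; fold change = 2^-1.46 = 0.363
gene E: ΔΔCt = (27.75−16.16) − (30.26−15.29) = 11.59 − 14.97 = -3.38; fold change = 2^3.38 = 10.411
gene H: ΔΔCt = (18.86−16.16) − (22.48−15.29) = 2.70 − 7.19 = -4.49; fold change = 2^4.49 = 22.471
gene H has the largest |ΔΔCt| = 4.49.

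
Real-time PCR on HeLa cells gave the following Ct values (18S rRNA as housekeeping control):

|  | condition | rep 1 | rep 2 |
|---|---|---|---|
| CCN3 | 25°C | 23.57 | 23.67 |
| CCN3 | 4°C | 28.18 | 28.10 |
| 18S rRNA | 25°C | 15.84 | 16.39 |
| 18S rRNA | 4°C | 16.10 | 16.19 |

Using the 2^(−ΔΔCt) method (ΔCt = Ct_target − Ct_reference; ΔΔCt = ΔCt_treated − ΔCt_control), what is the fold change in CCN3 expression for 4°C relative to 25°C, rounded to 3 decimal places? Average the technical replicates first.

0.045

Mean Ct: CCN3 25°C 23.620; CCN3 4°C 28.140; 18S rRNA 25°C 16.115; 18S rRNA 4°C 16.145
ΔCt(25°C) = 23.620 − 16.115 = 7.505
ΔCt(4°C) = 28.140 − 16.145 = 11.995
ΔΔCt = 11.995 − 7.505 = 4.490
Fold change = 2^(−4.490) = 0.0445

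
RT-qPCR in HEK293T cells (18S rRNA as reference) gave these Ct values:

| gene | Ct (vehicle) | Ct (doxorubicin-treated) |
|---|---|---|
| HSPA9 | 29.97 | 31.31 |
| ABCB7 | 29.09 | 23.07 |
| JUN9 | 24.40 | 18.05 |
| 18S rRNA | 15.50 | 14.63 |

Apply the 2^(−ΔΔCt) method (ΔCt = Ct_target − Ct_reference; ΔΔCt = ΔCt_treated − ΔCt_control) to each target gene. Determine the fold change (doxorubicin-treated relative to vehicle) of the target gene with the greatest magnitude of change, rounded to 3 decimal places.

44.632

HSPA9: ΔΔCt = (31.31−14.63) − (29.97−15.50) = 16.68 − 14.47 = 2.21; fold change = 2^-2.21 = 0.216
ABCB7: ΔΔCt = (23.07−14.63) − (29.09−15.50) = 8.44 − 13.59 = -5.15; fold change = 2^5.15 = 35.506
JUN9: ΔΔCt = (18.05−14.63) − (24.40−15.50) = 3.42 − 8.90 = -5.48; fold change = 2^5.48 = 44.632
JUN9 has the largest |ΔΔCt| = 5.48.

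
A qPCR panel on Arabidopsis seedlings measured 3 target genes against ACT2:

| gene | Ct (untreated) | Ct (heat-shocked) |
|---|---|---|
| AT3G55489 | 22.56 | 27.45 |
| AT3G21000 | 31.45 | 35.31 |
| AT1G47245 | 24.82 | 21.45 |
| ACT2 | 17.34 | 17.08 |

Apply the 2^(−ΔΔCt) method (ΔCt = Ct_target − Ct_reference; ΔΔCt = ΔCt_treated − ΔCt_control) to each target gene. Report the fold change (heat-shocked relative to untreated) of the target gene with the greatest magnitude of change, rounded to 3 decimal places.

0.028

AT3G55489: ΔΔCt = (27.45−17.08) − (22.56−17.34) = 10.37 − 5.22 = 5.15; fold change = 2^-5.15 = 0.028
AT3G21000: ΔΔCt = (35.31−17.08) − (31.45−17.34) = 18.23 − 14.11 = 4.12; fold change = 2^-4.12 = 0.058
AT1G47245: ΔΔCt = (21.45−17.08) − (24.82−17.34) = 4.37 − 7.48 = -3.11; fold change = 2^3.11 = 8.634
AT3G55489 has the largest |ΔΔCt| = 5.15.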